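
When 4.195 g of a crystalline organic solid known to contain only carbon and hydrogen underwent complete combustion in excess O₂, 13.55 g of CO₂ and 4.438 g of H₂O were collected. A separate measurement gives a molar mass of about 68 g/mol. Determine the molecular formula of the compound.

C5H8

mol C = 13.55 g CO₂ ÷ 44.009 g/mol = 0.30789 mol
mol H = 2 × 4.438 g H₂O ÷ 18.015 g/mol = 0.49270 mol
Divide by the smallest (0.30789 mol): C 1.000, H 1.600
Multiplying each by 5 gives whole numbers: C 5.00, H 8.00
Empirical formula: C5H8
Empirical-formula mass = 68.12 g/mol; 68 ÷ 68.12 ≈ 1, so the molecular formula is C5H8.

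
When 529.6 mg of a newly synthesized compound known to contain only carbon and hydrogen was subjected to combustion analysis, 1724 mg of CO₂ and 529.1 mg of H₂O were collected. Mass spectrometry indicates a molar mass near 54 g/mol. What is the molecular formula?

C4H6

mol C = 1.724 g CO₂ ÷ 44.009 g/mol = 0.039174 mol
mol H = 2 × 0.5291 g H₂O ÷ 18.015 g/mol = 0.058740 mol
Divide by the smallest (0.039174 mol): C 1.000, H 1.499
Multiplying each by 2 gives whole numbers: C 2.00, H 3.00
Empirical formula: C2H3
Empirical-formula mass = 27.05 g/mol; 54 ÷ 27.05 ≈ 2, so the molecular formula is C4H6.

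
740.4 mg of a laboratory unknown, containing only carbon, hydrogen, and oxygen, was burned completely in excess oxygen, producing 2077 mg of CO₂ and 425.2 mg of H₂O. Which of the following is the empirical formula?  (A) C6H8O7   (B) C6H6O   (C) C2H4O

(B) C6H6O

mol C = 2.077 g CO₂ ÷ 44.009 g/mol = 0.047195 mol
mol H = 2 × 0.4252 g H₂O ÷ 18.015 g/mol = 0.047205 mol
mass O = 0.7404 − (0.56686 + 0.047583) = 0.12596 g → mol O = 0.12596 ÷ 15.999 = 0.0078730 mol
Divide by the smallest (0.0078730 mol): C 5.995, H 5.996, O 1.000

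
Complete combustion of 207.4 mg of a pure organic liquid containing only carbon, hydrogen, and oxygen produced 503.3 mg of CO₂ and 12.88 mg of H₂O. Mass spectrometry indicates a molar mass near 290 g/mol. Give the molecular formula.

mol C = 0.5033 g CO₂ ÷ 44.009 g/mol = 0.011436 mol
mol H = 2 × 0.01288 g H₂O ÷ 18.015 g/mol = 0.0014299 mol
mass O = 0.2074 − (0.13736 + 0.0014414) = 0.068597 g → mol O = 0.068597 ÷ 15.999 = 0.0042876 mol
Divide by the smallest (0.0014299 mol): C 7.998, H 1.000, O 2.998
Empirical formula: C8HO3
Empirical-formula mass = 145.09 g/mol; 290 ÷ 145.09 ≈ 2, so the molecular formula is C16H2O6.

C16H2O6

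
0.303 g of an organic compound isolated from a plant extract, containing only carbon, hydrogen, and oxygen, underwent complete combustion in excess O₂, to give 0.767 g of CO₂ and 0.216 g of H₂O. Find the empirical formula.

C8H11O2

mol C = 0.767 g CO₂ ÷ 44.009 g/mol = 0.01743 mol
mol H = 2 × 0.216 g H₂O ÷ 18.015 g/mol = 0.02398 mol
mass O = 0.303 − (0.2093 + 0.02417) = 0.06950 g → mol O = 0.06950 ÷ 15.999 = 0.004344 mol
Divide by the smallest (0.004344 mol): C 4.012, H 5.520, O 1.000
Multiplying each by 2 gives whole numbers: C 8.02, H 11.04, O 2.00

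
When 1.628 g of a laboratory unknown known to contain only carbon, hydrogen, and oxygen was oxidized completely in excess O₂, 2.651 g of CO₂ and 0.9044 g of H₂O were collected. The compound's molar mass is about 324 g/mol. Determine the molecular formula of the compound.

C12H20O10

mol C = 2.651 g CO₂ ÷ 44.009 g/mol = 0.060238 mol
mol H = 2 × 0.9044 g H₂O ÷ 18.015 g/mol = 0.10041 mol
mass O = 1.628 − (0.72351 + 0.10121) = 0.80328 g → mol O = 0.80328 ÷ 15.999 = 0.050208 mol
Divide by the smallest (0.050208 mol): C 1.200, H 2.000, O 1.000
Multiplying each by 5 gives whole numbers: C 6.00, H 10.00, O 5.00
Empirical formula: C6H10O5
Empirical-formula mass = 162.14 g/mol; 324 ÷ 162.14 ≈ 2, so the molecular formula is C12H20O10.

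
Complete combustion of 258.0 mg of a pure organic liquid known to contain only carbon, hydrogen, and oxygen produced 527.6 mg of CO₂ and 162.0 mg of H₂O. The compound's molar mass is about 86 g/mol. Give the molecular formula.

mol C = 0.5276 g CO₂ ÷ 44.009 g/mol = 0.011988 mol
mol H = 2 × 0.1620 g H₂O ÷ 18.015 g/mol = 0.017985 mol
mass O = 0.2580 − (0.14399 + 0.018129) = 0.095878 g → mol O = 0.095878 ÷ 15.999 = 0.0059927 mol
Divide by the smallest (0.0059927 mol): C 2.000, H 3.001, O 1.000
Empirical formula: C2H3O
Empirical-formula mass = 43.05 g/mol; 86 ÷ 43.05 ≈ 2, so the molecular formula is C4H6O2.

C4H6O2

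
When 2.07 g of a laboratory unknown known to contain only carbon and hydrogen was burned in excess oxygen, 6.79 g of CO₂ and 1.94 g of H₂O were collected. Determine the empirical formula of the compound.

mol C = 6.79 g CO₂ ÷ 44.009 g/mol = 0.1543 mol
mol H = 2 × 1.94 g H₂O ÷ 18.015 g/mol = 0.2154 mol
Divide by the smallest (0.1543 mol): C 1.000, H 1.396
Multiplying each by 5 gives whole numbers: C 5.00, H 6.98

C5H7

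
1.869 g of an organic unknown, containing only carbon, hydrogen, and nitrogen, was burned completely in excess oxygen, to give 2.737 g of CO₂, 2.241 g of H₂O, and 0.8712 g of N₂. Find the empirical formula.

CH4N

mol C = 2.737 g CO₂ ÷ 44.009 g/mol = 0.062192 mol
mol H = 2 × 2.241 g H₂O ÷ 18.015 g/mol = 0.24879 mol
mol N = 2 × 0.8712 g N₂ ÷ 28.014 g/mol = 0.062197 mol
Divide by the smallest (0.062192 mol): C 1.000, H 4.000, N 1.000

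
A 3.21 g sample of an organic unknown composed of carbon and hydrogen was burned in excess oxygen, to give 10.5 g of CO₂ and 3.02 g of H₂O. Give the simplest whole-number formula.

C5H7

mol C = 10.5 g CO₂ ÷ 44.009 g/mol = 0.2386 mol
mol H = 2 × 3.02 g H₂O ÷ 18.015 g/mol = 0.3353 mol
Divide by the smallest (0.2386 mol): C 1.000, H 1.405
Multiplying each by 5 gives whole numbers: C 5.00, H 7.03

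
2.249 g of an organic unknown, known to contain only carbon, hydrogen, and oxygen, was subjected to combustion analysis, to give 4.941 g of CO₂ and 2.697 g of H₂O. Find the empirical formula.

mol C = 4.941 g CO₂ ÷ 44.009 g/mol = 0.11227 mol
mol H = 2 × 2.697 g H₂O ÷ 18.015 g/mol = 0.29942 mol
mass O = 2.249 − (1.3485 + 0.30181) = 0.59868 g → mol O = 0.59868 ÷ 15.999 = 0.037420 mol
Divide by the smallest (0.037420 mol): C 3.000, H 8.002, O 1.000

C3H8O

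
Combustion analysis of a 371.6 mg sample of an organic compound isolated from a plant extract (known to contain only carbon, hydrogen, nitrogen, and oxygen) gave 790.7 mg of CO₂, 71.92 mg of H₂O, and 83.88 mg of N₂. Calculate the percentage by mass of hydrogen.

2.17%

mol C = 0.7907 g CO₂ ÷ 44.009 g/mol = 0.017967 mol
mol H = 2 × 0.07192 g H₂O ÷ 18.015 g/mol = 0.0079845 mol
mol N = 2 × 0.08388 g N₂ ÷ 28.014 g/mol = 0.0059884 mol
mass O = 0.3716 − (0.21580 + 0.0080483 + 0.083880) = 0.063873 g → mol O = 0.063873 ÷ 15.999 = 0.0039923 mol
mass % H = 0.0080483 g ÷ 0.3716 g × 100%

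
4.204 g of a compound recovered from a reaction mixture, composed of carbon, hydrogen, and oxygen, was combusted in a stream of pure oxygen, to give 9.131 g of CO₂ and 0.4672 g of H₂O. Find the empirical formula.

mol C = 9.131 g CO₂ ÷ 44.009 g/mol = 0.20748 mol
mol H = 2 × 0.4672 g H₂O ÷ 18.015 g/mol = 0.051868 mol
mass O = 4.204 − (2.4920 + 0.052283) = 1.6597 g → mol O = 1.6597 ÷ 15.999 = 0.10374 mol
Divide by the smallest (0.051868 mol): C 4.000, H 1.000, O 2.000

C4HO2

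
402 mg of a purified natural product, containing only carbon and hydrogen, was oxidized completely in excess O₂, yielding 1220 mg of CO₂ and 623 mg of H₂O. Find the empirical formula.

C2H5

mol C = 1.22 g CO₂ ÷ 44.009 g/mol = 0.02772 mol
mol H = 2 × 0.623 g H₂O ÷ 18.015 g/mol = 0.06916 mol
Divide by the smallest (0.02772 mol): C 1.000, H 2.495
Multiplying each by 2 gives whole numbers: C 2.00, H 4.99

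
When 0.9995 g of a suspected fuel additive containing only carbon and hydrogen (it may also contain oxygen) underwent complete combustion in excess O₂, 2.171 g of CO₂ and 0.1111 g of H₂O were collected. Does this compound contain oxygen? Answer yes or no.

yes

mol C = 2.171 g CO₂ ÷ 44.009 g/mol = 0.049331 mol
mol H = 2 × 0.1111 g H₂O ÷ 18.015 g/mol = 0.012334 mol
C and H account for only 0.60495 g of the 0.9995 g sample; the remaining 0.39455 g must be oxygen.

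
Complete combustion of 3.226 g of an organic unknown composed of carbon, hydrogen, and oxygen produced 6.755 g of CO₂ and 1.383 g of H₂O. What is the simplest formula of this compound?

mol C = 6.755 g CO₂ ÷ 44.009 g/mol = 0.15349 mol
mol H = 2 × 1.383 g H₂O ÷ 18.015 g/mol = 0.15354 mol
mass O = 3.226 − (1.8436 + 0.15477) = 1.2276 g → mol O = 1.2276 ÷ 15.999 = 0.076733 mol
Divide by the smallest (0.076733 mol): C 2.000, H 2.001, O 1.000

C2H2O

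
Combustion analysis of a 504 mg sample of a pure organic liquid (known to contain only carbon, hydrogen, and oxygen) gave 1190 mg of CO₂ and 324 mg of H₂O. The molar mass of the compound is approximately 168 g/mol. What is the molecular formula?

C9H12O3

mol C = 1.19 g CO₂ ÷ 44.009 g/mol = 0.02704 mol
mol H = 2 × 0.324 g H₂O ÷ 18.015 g/mol = 0.03597 mol
mass O = 0.504 − (0.3248 + 0.03626) = 0.1430 g → mol O = 0.1430 ÷ 15.999 = 0.008936 mol
Divide by the smallest (0.008936 mol): C 3.026, H 4.025, O 1.000
Empirical formula: C3H4O
Empirical-formula mass = 56.06 g/mol; 168 ÷ 56.06 ≈ 3, so the molecular formula is C9H12O3.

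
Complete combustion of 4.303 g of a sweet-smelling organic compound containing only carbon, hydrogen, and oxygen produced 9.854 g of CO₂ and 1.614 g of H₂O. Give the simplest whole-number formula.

mol C = 9.854 g CO₂ ÷ 44.009 g/mol = 0.22391 mol
mol H = 2 × 1.614 g H₂O ÷ 18.015 g/mol = 0.17918 mol
mass O = 4.303 − (2.6894 + 0.18062) = 1.4330 g → mol O = 1.4330 ÷ 15.999 = 0.089569 mol
Divide by the smallest (0.089569 mol): C 2.500, H 2.001, O 1.000
Multiplying each by 2 gives whole numbers: C 5.00, H 4.00, O 2.00

C5H4O2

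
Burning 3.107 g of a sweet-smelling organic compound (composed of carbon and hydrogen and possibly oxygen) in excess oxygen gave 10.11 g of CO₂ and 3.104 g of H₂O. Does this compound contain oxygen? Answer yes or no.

no

mol C = 10.11 g CO₂ ÷ 44.009 g/mol = 0.22973 mol
mol H = 2 × 3.104 g H₂O ÷ 18.015 g/mol = 0.34460 mol
C and H together account for 3.1066 g — essentially the entire 3.107 g sample — so the compound contains no oxygen.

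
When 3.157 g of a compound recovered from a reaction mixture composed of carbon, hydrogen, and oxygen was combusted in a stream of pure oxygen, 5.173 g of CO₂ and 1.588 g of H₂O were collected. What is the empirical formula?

mol C = 5.173 g CO₂ ÷ 44.009 g/mol = 0.11754 mol
mol H = 2 × 1.588 g H₂O ÷ 18.015 g/mol = 0.17630 mol
mass O = 3.157 − (1.4118 + 0.17771) = 1.5675 g → mol O = 1.5675 ÷ 15.999 = 0.097973 mol
Divide by the smallest (0.097973 mol): C 1.200, H 1.799, O 1.000
Multiplying each by 5 gives whole numbers: C 6.00, H 9.00, O 5.00

C6H9O5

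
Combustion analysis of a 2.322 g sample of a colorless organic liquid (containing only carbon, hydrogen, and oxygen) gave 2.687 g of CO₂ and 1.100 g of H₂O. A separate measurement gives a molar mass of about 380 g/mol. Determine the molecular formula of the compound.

mol C = 2.687 g CO₂ ÷ 44.009 g/mol = 0.061056 mol
mol H = 2 × 1.100 g H₂O ÷ 18.015 g/mol = 0.12212 mol
mass O = 2.322 − (0.73334 + 0.12310) = 1.4656 g → mol O = 1.4656 ÷ 15.999 = 0.091603 mol
Divide by the smallest (0.061056 mol): C 1.000, H 2.000, O 1.500
Multiplying each by 2 gives whole numbers: C 2.00, H 4.00, O 3.00
Empirical formula: C2H4O3
Empirical-formula mass = 76.05 g/mol; 380 ÷ 76.05 ≈ 5, so the molecular formula is C10H20O15.

C10H20O15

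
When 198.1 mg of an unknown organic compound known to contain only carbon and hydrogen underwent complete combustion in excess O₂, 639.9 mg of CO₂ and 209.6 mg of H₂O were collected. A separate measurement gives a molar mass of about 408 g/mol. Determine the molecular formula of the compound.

mol C = 0.6399 g CO₂ ÷ 44.009 g/mol = 0.014540 mol
mol H = 2 × 0.2096 g H₂O ÷ 18.015 g/mol = 0.023269 mol
Divide by the smallest (0.014540 mol): C 1.000, H 1.600
Multiplying each by 5 gives whole numbers: C 5.00, H 8.00
Empirical formula: C5H8
Empirical-formula mass = 68.12 g/mol; 408 ÷ 68.12 ≈ 6, so the molecular formula is C30H48.

C30H48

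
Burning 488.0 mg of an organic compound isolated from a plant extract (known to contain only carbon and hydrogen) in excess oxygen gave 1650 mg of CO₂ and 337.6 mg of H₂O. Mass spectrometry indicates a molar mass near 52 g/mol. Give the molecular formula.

mol C = 1.650 g CO₂ ÷ 44.009 g/mol = 0.037492 mol
mol H = 2 × 0.3376 g H₂O ÷ 18.015 g/mol = 0.037480 mol
Divide by the smallest (0.037480 mol): C 1.000, H 1.000
Empirical formula: CH
Empirical-formula mass = 13.02 g/mol; 52 ÷ 13.02 ≈ 4, so the molecular formula is C4H4.

C4H4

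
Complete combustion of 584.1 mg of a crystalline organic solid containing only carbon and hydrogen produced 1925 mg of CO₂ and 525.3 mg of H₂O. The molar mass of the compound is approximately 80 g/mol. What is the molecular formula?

mol C = 1.925 g CO₂ ÷ 44.009 g/mol = 0.043741 mol
mol H = 2 × 0.5253 g H₂O ÷ 18.015 g/mol = 0.058318 mol
Divide by the smallest (0.043741 mol): C 1.000, H 1.333
Multiplying each by 3 gives whole numbers: C 3.00, H 4.00
Empirical formula: C3H4
Empirical-formula mass = 40.06 g/mol; 80 ÷ 40.06 ≈ 2, so the molecular formula is C6H8.

C6H8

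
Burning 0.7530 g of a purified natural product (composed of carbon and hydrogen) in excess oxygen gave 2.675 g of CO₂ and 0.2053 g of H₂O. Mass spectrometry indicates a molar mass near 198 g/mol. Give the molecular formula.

C16H6

mol C = 2.675 g CO₂ ÷ 44.009 g/mol = 0.060783 mol
mol H = 2 × 0.2053 g H₂O ÷ 18.015 g/mol = 0.022792 mol
Divide by the smallest (0.022792 mol): C 2.667, H 1.000
Multiplying each by 3 gives whole numbers: C 8.00, H 3.00
Empirical formula: C8H3
Empirical-formula mass = 99.11 g/mol; 198 ÷ 99.11 ≈ 2, so the molecular formula is C16H6.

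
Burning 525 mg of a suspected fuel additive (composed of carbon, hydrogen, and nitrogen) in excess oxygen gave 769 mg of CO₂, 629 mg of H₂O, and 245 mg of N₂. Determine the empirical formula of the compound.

CH4N

mol C = 0.769 g CO₂ ÷ 44.009 g/mol = 0.01747 mol
mol H = 2 × 0.629 g H₂O ÷ 18.015 g/mol = 0.06983 mol
mol N = 2 × 0.245 g N₂ ÷ 28.014 g/mol = 0.01749 mol
Divide by the smallest (0.01747 mol): C 1.000, H 3.996, N 1.001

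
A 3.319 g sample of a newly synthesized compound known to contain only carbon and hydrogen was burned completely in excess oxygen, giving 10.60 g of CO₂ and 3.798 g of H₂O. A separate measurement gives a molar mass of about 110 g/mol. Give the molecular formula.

mol C = 10.60 g CO₂ ÷ 44.009 g/mol = 0.24086 mol
mol H = 2 × 3.798 g H₂O ÷ 18.015 g/mol = 0.42165 mol
Divide by the smallest (0.24086 mol): C 1.000, H 1.751
Multiplying each by 4 gives whole numbers: C 4.00, H 7.00
Empirical formula: C4H7
Empirical-formula mass = 55.10 g/mol; 110 ÷ 55.10 ≈ 2, so the molecular formula is C8H14.

C8H14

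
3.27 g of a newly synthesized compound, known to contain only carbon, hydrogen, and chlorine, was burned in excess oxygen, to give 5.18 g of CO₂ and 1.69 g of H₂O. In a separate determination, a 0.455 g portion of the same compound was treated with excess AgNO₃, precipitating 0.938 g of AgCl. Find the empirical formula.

mol C = 5.18 g CO₂ ÷ 44.009 g/mol = 0.1177 mol
mol H = 2 × 1.69 g H₂O ÷ 18.015 g/mol = 0.1876 mol
From the AgCl data: mol Cl per gram of compound = (0.938 ÷ 143.318) ÷ 0.455 = 0.01438 mol/g, so in the 3.27 g combustion sample mol Cl = 0.04704 mol
Divide by the smallest (0.04704 mol): C 2.502, H 3.989, Cl 1.000
Multiplying each by 2 gives whole numbers: C 5.00, H 7.98, Cl 2.00

C5H8Cl2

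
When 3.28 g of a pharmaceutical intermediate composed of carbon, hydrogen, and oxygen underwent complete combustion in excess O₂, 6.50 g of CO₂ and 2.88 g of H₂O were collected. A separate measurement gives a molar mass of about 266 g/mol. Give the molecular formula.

mol C = 6.50 g CO₂ ÷ 44.009 g/mol = 0.1477 mol
mol H = 2 × 2.88 g H₂O ÷ 18.015 g/mol = 0.3197 mol
mass O = 3.28 − (1.774 + 0.3223) = 1.184 g → mol O = 1.184 ÷ 15.999 = 0.07399 mol
Divide by the smallest (0.07399 mol): C 1.996, H 4.321, O 1.000
Multiplying each by 3 gives whole numbers: C 5.99, H 12.96, O 3.00
Empirical formula: C6H13O3
Empirical-formula mass = 133.17 g/mol; 266 ÷ 133.17 ≈ 2, so the molecular formula is C12H26O6.

C12H26O6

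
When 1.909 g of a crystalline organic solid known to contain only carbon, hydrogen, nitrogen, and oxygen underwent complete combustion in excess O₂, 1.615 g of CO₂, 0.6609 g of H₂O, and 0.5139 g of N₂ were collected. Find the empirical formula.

C2H4N2O3

mol C = 1.615 g CO₂ ÷ 44.009 g/mol = 0.036697 mol
mol H = 2 × 0.6609 g H₂O ÷ 18.015 g/mol = 0.073372 mol
mol N = 2 × 0.5139 g N₂ ÷ 28.014 g/mol = 0.036689 mol
mass O = 1.909 − (0.44077 + 0.073959 + 0.51390) = 0.88037 g → mol O = 0.88037 ÷ 15.999 = 0.055027 mol
Divide by the smallest (0.036689 mol): C 1.000, H 2.000, N 1.000, O 1.500
Multiplying each by 2 gives whole numbers: C 2.00, H 4.00, N 2.00, O 3.00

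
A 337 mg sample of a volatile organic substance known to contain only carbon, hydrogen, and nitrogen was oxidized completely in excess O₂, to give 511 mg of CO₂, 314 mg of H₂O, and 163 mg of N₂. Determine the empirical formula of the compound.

CH3N

mol C = 0.511 g CO₂ ÷ 44.009 g/mol = 0.01161 mol
mol H = 2 × 0.314 g H₂O ÷ 18.015 g/mol = 0.03486 mol
mol N = 2 × 0.163 g N₂ ÷ 28.014 g/mol = 0.01164 mol
Divide by the smallest (0.01161 mol): C 1.000, H 3.002, N 1.002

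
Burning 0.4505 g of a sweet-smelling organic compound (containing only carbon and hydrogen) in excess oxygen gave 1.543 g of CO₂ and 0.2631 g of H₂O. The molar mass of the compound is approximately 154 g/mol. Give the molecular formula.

mol C = 1.543 g CO₂ ÷ 44.009 g/mol = 0.035061 mol
mol H = 2 × 0.2631 g H₂O ÷ 18.015 g/mol = 0.029209 mol
Divide by the smallest (0.029209 mol): C 1.200, H 1.000
Multiplying each by 5 gives whole numbers: C 6.00, H 5.00
Empirical formula: C6H5
Empirical-formula mass = 77.11 g/mol; 154 ÷ 77.11 ≈ 2, so the molecular formula is C12H10.

C12H10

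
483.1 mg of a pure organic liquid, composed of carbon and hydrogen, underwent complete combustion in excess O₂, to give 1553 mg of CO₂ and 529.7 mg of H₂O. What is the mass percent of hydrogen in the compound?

mol C = 1.553 g CO₂ ÷ 44.009 g/mol = 0.035288 mol
mol H = 2 × 0.5297 g H₂O ÷ 18.015 g/mol = 0.058807 mol
mass % H = 0.059277 g ÷ 0.4831 g × 100%

12.27%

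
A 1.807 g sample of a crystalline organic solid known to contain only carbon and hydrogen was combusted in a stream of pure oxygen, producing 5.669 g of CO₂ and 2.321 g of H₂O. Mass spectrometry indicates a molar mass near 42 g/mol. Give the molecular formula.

mol C = 5.669 g CO₂ ÷ 44.009 g/mol = 0.12881 mol
mol H = 2 × 2.321 g H₂O ÷ 18.015 g/mol = 0.25767 mol
Divide by the smallest (0.12881 mol): C 1.000, H 2.000
Empirical formula: CH2
Empirical-formula mass = 14.03 g/mol; 42 ÷ 14.03 ≈ 3, so the molecular formula is C3H6.

C3H6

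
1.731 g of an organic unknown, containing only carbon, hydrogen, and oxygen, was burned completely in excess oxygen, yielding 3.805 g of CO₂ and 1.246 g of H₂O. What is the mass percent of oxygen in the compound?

31.95%

mol C = 3.805 g CO₂ ÷ 44.009 g/mol = 0.086460 mol
mol H = 2 × 1.246 g H₂O ÷ 18.015 g/mol = 0.13833 mol
mass O = 1.731 − (1.0385 + 0.13944) = 0.55310 g → mol O = 0.55310 ÷ 15.999 = 0.034571 mol
mass % O = 0.55310 g ÷ 1.731 g × 100%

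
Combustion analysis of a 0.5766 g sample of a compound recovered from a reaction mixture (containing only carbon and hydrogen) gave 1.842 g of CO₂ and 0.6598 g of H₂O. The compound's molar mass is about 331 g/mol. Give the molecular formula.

mol C = 1.842 g CO₂ ÷ 44.009 g/mol = 0.041855 mol
mol H = 2 × 0.6598 g H₂O ÷ 18.015 g/mol = 0.073250 mol
Divide by the smallest (0.041855 mol): C 1.000, H 1.750
Multiplying each by 4 gives whole numbers: C 4.00, H 7.00
Empirical formula: C4H7
Empirical-formula mass = 55.10 g/mol; 331 ÷ 55.10 ≈ 6, so the molecular formula is C24H42.

C24H42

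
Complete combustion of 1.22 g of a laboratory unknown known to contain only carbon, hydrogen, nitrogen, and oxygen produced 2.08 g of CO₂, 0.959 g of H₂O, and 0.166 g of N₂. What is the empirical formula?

C4H9NO2

mol C = 2.08 g CO₂ ÷ 44.009 g/mol = 0.04726 mol
mol H = 2 × 0.959 g H₂O ÷ 18.015 g/mol = 0.1065 mol
mol N = 2 × 0.166 g N₂ ÷ 28.014 g/mol = 0.01185 mol
mass O = 1.22 − (0.5677 + 0.1073 + 0.1660) = 0.3790 g → mol O = 0.3790 ÷ 15.999 = 0.02369 mol
Divide by the smallest (0.01185 mol): C 3.988, H 8.984, N 1.000, O 1.999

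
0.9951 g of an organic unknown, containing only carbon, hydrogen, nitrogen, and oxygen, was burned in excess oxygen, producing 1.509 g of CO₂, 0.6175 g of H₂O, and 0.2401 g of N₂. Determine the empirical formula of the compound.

C2H4NO

mol C = 1.509 g CO₂ ÷ 44.009 g/mol = 0.034288 mol
mol H = 2 × 0.6175 g H₂O ÷ 18.015 g/mol = 0.068554 mol
mol N = 2 × 0.2401 g N₂ ÷ 28.014 g/mol = 0.017141 mol
mass O = 0.9951 − (0.41184 + 0.069102 + 0.24010) = 0.27406 g → mol O = 0.27406 ÷ 15.999 = 0.017130 mol
Divide by the smallest (0.017130 mol): C 2.002, H 4.002, N 1.001, O 1.000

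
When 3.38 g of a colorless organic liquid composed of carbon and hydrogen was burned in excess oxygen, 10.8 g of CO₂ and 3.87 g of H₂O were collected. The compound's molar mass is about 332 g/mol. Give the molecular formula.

mol C = 10.8 g CO₂ ÷ 44.009 g/mol = 0.2454 mol
mol H = 2 × 3.87 g H₂O ÷ 18.015 g/mol = 0.4296 mol
Divide by the smallest (0.2454 mol): C 1.000, H 1.751
Multiplying each by 4 gives whole numbers: C 4.00, H 7.00
Empirical formula: C4H7
Empirical-formula mass = 55.10 g/mol; 332 ÷ 55.10 ≈ 6, so the molecular formula is C24H42.

C24H42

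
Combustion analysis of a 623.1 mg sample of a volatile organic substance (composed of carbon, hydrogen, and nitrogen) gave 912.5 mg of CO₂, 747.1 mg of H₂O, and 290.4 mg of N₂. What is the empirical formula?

mol C = 0.9125 g CO₂ ÷ 44.009 g/mol = 0.020734 mol
mol H = 2 × 0.7471 g H₂O ÷ 18.015 g/mol = 0.082942 mol
mol N = 2 × 0.2904 g N₂ ÷ 28.014 g/mol = 0.020732 mol
Divide by the smallest (0.020732 mol): C 1.000, H 4.001, N 1.000

CH4N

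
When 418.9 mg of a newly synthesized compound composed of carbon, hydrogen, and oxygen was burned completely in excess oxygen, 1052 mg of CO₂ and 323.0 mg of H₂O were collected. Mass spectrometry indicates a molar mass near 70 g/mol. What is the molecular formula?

mol C = 1.052 g CO₂ ÷ 44.009 g/mol = 0.023904 mol
mol H = 2 × 0.3230 g H₂O ÷ 18.015 g/mol = 0.035859 mol
mass O = 0.4189 − (0.28711 + 0.036146) = 0.095641 g → mol O = 0.095641 ÷ 15.999 = 0.0059779 mol
Divide by the smallest (0.0059779 mol): C 3.999, H 5.999, O 1.000
Empirical formula: C4H6O
Empirical-formula mass = 70.09 g/mol; 70 ÷ 70.09 ≈ 1, so the molecular formula is C4H6O.

C4H6O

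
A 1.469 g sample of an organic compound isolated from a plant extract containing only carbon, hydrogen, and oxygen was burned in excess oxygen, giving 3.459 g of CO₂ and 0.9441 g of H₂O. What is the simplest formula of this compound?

C3H4O

mol C = 3.459 g CO₂ ÷ 44.009 g/mol = 0.078598 mol
mol H = 2 × 0.9441 g H₂O ÷ 18.015 g/mol = 0.10481 mol
mass O = 1.469 − (0.94404 + 0.10565) = 0.41931 g → mol O = 0.41931 ÷ 15.999 = 0.026209 mol
Divide by the smallest (0.026209 mol): C 2.999, H 3.999, O 1.000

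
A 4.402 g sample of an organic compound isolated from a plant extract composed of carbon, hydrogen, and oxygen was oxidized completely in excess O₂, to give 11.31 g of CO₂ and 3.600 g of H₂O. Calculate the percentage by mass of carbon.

mol C = 11.31 g CO₂ ÷ 44.009 g/mol = 0.25699 mol
mol H = 2 × 3.600 g H₂O ÷ 18.015 g/mol = 0.39967 mol
mass O = 4.402 − (3.0867 + 0.40286) = 0.91239 g → mol O = 0.91239 ÷ 15.999 = 0.057028 mol
mass % C = 3.0867 g ÷ 4.402 g × 100%

70.12%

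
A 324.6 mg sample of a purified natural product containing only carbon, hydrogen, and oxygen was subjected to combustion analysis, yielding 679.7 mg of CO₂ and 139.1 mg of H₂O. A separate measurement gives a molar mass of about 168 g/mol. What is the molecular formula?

mol C = 0.6797 g CO₂ ÷ 44.009 g/mol = 0.015445 mol
mol H = 2 × 0.1391 g H₂O ÷ 18.015 g/mol = 0.015443 mol
mass O = 0.3246 − (0.18550 + 0.015566) = 0.12353 g → mol O = 0.12353 ÷ 15.999 = 0.0077210 mol
Divide by the smallest (0.0077210 mol): C 2.000, H 2.000, O 1.000
Empirical formula: C2H2O
Empirical-formula mass = 42.04 g/mol; 168 ÷ 42.04 ≈ 4, so the molecular formula is C8H8O4.

C8H8O4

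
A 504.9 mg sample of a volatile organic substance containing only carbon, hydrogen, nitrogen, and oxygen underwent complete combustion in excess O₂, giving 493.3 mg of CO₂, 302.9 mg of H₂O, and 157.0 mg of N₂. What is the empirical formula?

CH3NO

mol C = 0.4933 g CO₂ ÷ 44.009 g/mol = 0.011209 mol
mol H = 2 × 0.3029 g H₂O ÷ 18.015 g/mol = 0.033628 mol
mol N = 2 × 0.1570 g N₂ ÷ 28.014 g/mol = 0.011209 mol
mass O = 0.5049 − (0.13463 + 0.033897 + 0.15700) = 0.17937 g → mol O = 0.17937 ÷ 15.999 = 0.011211 mol
Divide by the smallest (0.011209 mol): C 1.000, H 3.000, N 1.000, O 1.000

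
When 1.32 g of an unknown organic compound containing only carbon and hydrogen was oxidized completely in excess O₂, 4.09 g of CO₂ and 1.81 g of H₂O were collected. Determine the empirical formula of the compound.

mol C = 4.09 g CO₂ ÷ 44.009 g/mol = 0.09294 mol
mol H = 2 × 1.81 g H₂O ÷ 18.015 g/mol = 0.2009 mol
Divide by the smallest (0.09294 mol): C 1.000, H 2.162
Multiplying each by 6 gives whole numbers: C 6.00, H 12.97

C6H13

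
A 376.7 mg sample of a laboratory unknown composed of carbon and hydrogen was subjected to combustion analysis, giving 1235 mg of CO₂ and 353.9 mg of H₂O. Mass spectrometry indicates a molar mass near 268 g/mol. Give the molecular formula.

C20H28

mol C = 1.235 g CO₂ ÷ 44.009 g/mol = 0.028062 mol
mol H = 2 × 0.3539 g H₂O ÷ 18.015 g/mol = 0.039289 mol
Divide by the smallest (0.028062 mol): C 1.000, H 1.400
Multiplying each by 5 gives whole numbers: C 5.00, H 7.00
Empirical formula: C5H7
Empirical-formula mass = 67.11 g/mol; 268 ÷ 67.11 ≈ 4, so the molecular formula is C20H28.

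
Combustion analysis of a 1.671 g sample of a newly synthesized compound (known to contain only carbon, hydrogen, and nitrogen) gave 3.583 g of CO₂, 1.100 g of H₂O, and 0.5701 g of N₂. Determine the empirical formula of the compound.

C2H3N

mol C = 3.583 g CO₂ ÷ 44.009 g/mol = 0.081415 mol
mol H = 2 × 1.100 g H₂O ÷ 18.015 g/mol = 0.12212 mol
mol N = 2 × 0.5701 g N₂ ÷ 28.014 g/mol = 0.040701 mol
Divide by the smallest (0.040701 mol): C 2.000, H 3.000, N 1.000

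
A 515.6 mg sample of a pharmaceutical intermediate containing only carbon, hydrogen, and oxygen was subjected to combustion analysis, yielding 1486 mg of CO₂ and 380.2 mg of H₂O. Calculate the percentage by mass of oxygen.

mol C = 1.486 g CO₂ ÷ 44.009 g/mol = 0.033766 mol
mol H = 2 × 0.3802 g H₂O ÷ 18.015 g/mol = 0.042209 mol
mass O = 0.5156 − (0.40556 + 0.042547) = 0.067492 g → mol O = 0.067492 ÷ 15.999 = 0.0042185 mol
mass % O = 0.067492 g ÷ 0.5156 g × 100%

13.09%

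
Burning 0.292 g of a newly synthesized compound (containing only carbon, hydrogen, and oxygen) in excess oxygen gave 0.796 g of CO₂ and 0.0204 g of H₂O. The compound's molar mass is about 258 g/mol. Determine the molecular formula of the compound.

mol C = 0.796 g CO₂ ÷ 44.009 g/mol = 0.01809 mol
mol H = 2 × 0.0204 g H₂O ÷ 18.015 g/mol = 0.002265 mol
mass O = 0.292 − (0.2172 + 0.002283) = 0.07247 g → mol O = 0.07247 ÷ 15.999 = 0.004530 mol
Divide by the smallest (0.002265 mol): C 7.986, H 1.000, O 2.000
Empirical formula: C8HO2
Empirical-formula mass = 129.09 g/mol; 258 ÷ 129.09 ≈ 2, so the molecular formula is C16H2O4.

C16H2O4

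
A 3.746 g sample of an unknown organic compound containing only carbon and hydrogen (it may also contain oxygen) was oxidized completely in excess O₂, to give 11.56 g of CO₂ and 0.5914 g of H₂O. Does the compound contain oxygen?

yes

mol C = 11.56 g CO₂ ÷ 44.009 g/mol = 0.26267 mol
mol H = 2 × 0.5914 g H₂O ÷ 18.015 g/mol = 0.065656 mol
C and H account for only 3.2212 g of the 3.746 g sample; the remaining 0.52485 g must be oxygen.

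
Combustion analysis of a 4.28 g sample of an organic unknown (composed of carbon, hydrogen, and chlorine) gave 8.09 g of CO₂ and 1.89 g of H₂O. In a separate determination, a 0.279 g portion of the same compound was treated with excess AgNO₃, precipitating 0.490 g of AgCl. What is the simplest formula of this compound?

C7H8Cl2

mol C = 8.09 g CO₂ ÷ 44.009 g/mol = 0.1838 mol
mol H = 2 × 1.89 g H₂O ÷ 18.015 g/mol = 0.2098 mol
From the AgCl data: mol Cl per gram of compound = (0.490 ÷ 143.318) ÷ 0.279 = 0.01225 mol/g, so in the 4.28 g combustion sample mol Cl = 0.05245 mol
Divide by the smallest (0.05245 mol): C 3.505, H 4.001, Cl 1.000
Multiplying each by 2 gives whole numbers: C 7.01, H 8.00, Cl 2.00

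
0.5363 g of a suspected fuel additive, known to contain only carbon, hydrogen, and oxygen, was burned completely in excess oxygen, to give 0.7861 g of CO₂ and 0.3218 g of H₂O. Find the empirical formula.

mol C = 0.7861 g CO₂ ÷ 44.009 g/mol = 0.017862 mol
mol H = 2 × 0.3218 g H₂O ÷ 18.015 g/mol = 0.035726 mol
mass O = 0.5363 − (0.21454 + 0.036012) = 0.28574 g → mol O = 0.28574 ÷ 15.999 = 0.017860 mol
Divide by the smallest (0.017860 mol): C 1.000, H 2.000, O 1.000

CH2O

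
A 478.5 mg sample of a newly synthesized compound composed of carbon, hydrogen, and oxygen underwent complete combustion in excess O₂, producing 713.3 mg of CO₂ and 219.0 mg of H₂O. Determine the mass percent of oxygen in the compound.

54.19%

mol C = 0.7133 g CO₂ ÷ 44.009 g/mol = 0.016208 mol
mol H = 2 × 0.2190 g H₂O ÷ 18.015 g/mol = 0.024313 mol
mass O = 0.4785 − (0.19467 + 0.024508) = 0.25932 g → mol O = 0.25932 ÷ 15.999 = 0.016208 mol
mass % O = 0.25932 g ÷ 0.4785 g × 100%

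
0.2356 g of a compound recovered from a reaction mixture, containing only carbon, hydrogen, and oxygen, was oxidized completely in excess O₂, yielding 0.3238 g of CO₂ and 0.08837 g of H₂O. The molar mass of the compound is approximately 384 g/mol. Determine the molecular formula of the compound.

C12H16O14

mol C = 0.3238 g CO₂ ÷ 44.009 g/mol = 0.0073576 mol
mol H = 2 × 0.08837 g H₂O ÷ 18.015 g/mol = 0.0098107 mol
mass O = 0.2356 − (0.088372 + 0.0098892) = 0.13734 g → mol O = 0.13734 ÷ 15.999 = 0.0085842 mol
Divide by the smallest (0.0073576 mol): C 1.000, H 1.333, O 1.167
Multiplying each by 6 gives whole numbers: C 6.00, H 8.00, O 7.00
Empirical formula: C6H8O7
Empirical-formula mass = 192.12 g/mol; 384 ÷ 192.12 ≈ 2, so the molecular formula is C12H16O14.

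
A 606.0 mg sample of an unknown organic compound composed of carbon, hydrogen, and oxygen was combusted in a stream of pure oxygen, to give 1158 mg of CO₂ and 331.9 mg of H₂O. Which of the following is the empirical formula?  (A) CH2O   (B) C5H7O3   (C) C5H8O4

mol C = 1.158 g CO₂ ÷ 44.009 g/mol = 0.026313 mol
mol H = 2 × 0.3319 g H₂O ÷ 18.015 g/mol = 0.036847 mol
mass O = 0.6060 − (0.31604 + 0.037142) = 0.25282 g → mol O = 0.25282 ÷ 15.999 = 0.015802 mol
Divide by the smallest (0.015802 mol): C 1.665, H 2.332, O 1.000
Multiplying each by 3 gives whole numbers: C 5.00, H 7.00, O 3.00

(B) C5H7O3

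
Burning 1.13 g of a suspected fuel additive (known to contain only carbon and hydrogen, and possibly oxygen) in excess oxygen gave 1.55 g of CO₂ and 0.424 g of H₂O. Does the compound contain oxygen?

mol C = 1.55 g CO₂ ÷ 44.009 g/mol = 0.03522 mol
mol H = 2 × 0.424 g H₂O ÷ 18.015 g/mol = 0.04707 mol
C and H account for only 0.4705 g of the 1.13 g sample; the remaining 0.6595 g must be oxygen.

yes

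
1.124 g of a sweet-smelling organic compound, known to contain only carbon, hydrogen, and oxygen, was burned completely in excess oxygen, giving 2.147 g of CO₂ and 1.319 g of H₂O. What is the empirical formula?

C2H6O

mol C = 2.147 g CO₂ ÷ 44.009 g/mol = 0.048785 mol
mol H = 2 × 1.319 g H₂O ÷ 18.015 g/mol = 0.14643 mol
mass O = 1.124 − (0.58596 + 0.14760) = 0.39043 g → mol O = 0.39043 ÷ 15.999 = 0.024404 mol
Divide by the smallest (0.024404 mol): C 1.999, H 6.000, O 1.000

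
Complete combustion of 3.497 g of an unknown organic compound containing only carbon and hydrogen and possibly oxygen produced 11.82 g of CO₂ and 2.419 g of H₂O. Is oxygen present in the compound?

no

mol C = 11.82 g CO₂ ÷ 44.009 g/mol = 0.26858 mol
mol H = 2 × 2.419 g H₂O ÷ 18.015 g/mol = 0.26855 mol
C and H together account for 3.4966 g — essentially the entire 3.497 g sample — so the compound contains no oxygen.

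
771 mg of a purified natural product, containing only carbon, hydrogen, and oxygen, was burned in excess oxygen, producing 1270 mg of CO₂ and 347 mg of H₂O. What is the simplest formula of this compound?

mol C = 1.27 g CO₂ ÷ 44.009 g/mol = 0.02886 mol
mol H = 2 × 0.347 g H₂O ÷ 18.015 g/mol = 0.03852 mol
mass O = 0.771 − (0.3466 + 0.03883) = 0.3856 g → mol O = 0.3856 ÷ 15.999 = 0.02410 mol
Divide by the smallest (0.02410 mol): C 1.197, H 1.599, O 1.000
Multiplying each by 5 gives whole numbers: C 5.99, H 7.99, O 5.00

C6H8O5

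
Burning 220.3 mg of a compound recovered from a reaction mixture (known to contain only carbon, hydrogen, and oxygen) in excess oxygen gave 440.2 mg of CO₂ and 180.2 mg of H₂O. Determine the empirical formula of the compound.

mol C = 0.4402 g CO₂ ÷ 44.009 g/mol = 0.010002 mol
mol H = 2 × 0.1802 g H₂O ÷ 18.015 g/mol = 0.020006 mol
mass O = 0.2203 − (0.12014 + 0.020166) = 0.079994 g → mol O = 0.079994 ÷ 15.999 = 0.0050000 mol
Divide by the smallest (0.0050000 mol): C 2.001, H 4.001, O 1.000

C2H4O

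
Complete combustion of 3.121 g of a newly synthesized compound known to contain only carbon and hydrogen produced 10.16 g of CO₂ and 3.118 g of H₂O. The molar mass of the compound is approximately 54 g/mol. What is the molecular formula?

mol C = 10.16 g CO₂ ÷ 44.009 g/mol = 0.23086 mol
mol H = 2 × 3.118 g H₂O ÷ 18.015 g/mol = 0.34616 mol
Divide by the smallest (0.23086 mol): C 1.000, H 1.499
Multiplying each by 2 gives whole numbers: C 2.00, H 3.00
Empirical formula: C2H3
Empirical-formula mass = 27.05 g/mol; 54 ÷ 27.05 ≈ 2, so the molecular formula is C4H6.

C4H6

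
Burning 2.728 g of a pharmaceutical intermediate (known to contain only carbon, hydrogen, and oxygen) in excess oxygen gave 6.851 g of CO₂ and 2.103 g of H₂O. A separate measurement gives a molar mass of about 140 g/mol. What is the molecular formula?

C8H12O2

mol C = 6.851 g CO₂ ÷ 44.009 g/mol = 0.15567 mol
mol H = 2 × 2.103 g H₂O ÷ 18.015 g/mol = 0.23347 mol
mass O = 2.728 − (1.8698 + 0.23534) = 0.62288 g → mol O = 0.62288 ÷ 15.999 = 0.038932 mol
Divide by the smallest (0.038932 mol): C 3.999, H 5.997, O 1.000
Empirical formula: C4H6O
Empirical-formula mass = 70.09 g/mol; 140 ÷ 70.09 ≈ 2, so the molecular formula is C8H12O2.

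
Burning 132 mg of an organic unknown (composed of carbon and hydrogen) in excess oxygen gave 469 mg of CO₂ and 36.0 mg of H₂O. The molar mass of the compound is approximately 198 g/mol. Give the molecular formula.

C16H6

mol C = 0.469 g CO₂ ÷ 44.009 g/mol = 0.01066 mol
mol H = 2 × 0.0360 g H₂O ÷ 18.015 g/mol = 0.003997 mol
Divide by the smallest (0.003997 mol): C 2.666, H 1.000
Multiplying each by 3 gives whole numbers: C 8.00, H 3.00
Empirical formula: C8H3
Empirical-formula mass = 99.11 g/mol; 198 ÷ 99.11 ≈ 2, so the molecular formula is C16H6.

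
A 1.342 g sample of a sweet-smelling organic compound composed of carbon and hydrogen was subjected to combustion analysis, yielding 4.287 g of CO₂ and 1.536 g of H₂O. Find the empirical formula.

C4H7

mol C = 4.287 g CO₂ ÷ 44.009 g/mol = 0.097412 mol
mol H = 2 × 1.536 g H₂O ÷ 18.015 g/mol = 0.17052 mol
Divide by the smallest (0.097412 mol): C 1.000, H 1.751
Multiplying each by 4 gives whole numbers: C 4.00, H 7.00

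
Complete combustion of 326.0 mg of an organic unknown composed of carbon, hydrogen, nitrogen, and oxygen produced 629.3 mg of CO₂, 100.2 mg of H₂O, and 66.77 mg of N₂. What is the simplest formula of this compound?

C9H7N3O3

mol C = 0.6293 g CO₂ ÷ 44.009 g/mol = 0.014299 mol
mol H = 2 × 0.1002 g H₂O ÷ 18.015 g/mol = 0.011124 mol
mol N = 2 × 0.06677 g N₂ ÷ 28.014 g/mol = 0.0047669 mol
mass O = 0.3260 − (0.17175 + 0.011213 + 0.066770) = 0.076267 g → mol O = 0.076267 ÷ 15.999 = 0.0047670 mol
Divide by the smallest (0.0047669 mol): C 3.000, H 2.334, N 1.000, O 1.000
Multiplying each by 3 gives whole numbers: C 9.00, H 7.00, N 3.00, O 3.00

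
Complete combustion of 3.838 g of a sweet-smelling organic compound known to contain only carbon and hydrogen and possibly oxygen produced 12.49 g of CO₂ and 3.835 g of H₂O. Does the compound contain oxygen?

no

mol C = 12.49 g CO₂ ÷ 44.009 g/mol = 0.28381 mol
mol H = 2 × 3.835 g H₂O ÷ 18.015 g/mol = 0.42576 mol
C and H together account for 3.8380 g — essentially the entire 3.838 g sample — so the compound contains no oxygen.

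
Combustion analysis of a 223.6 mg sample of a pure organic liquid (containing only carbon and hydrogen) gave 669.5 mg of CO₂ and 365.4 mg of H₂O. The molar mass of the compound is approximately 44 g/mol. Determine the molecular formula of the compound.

mol C = 0.6695 g CO₂ ÷ 44.009 g/mol = 0.015213 mol
mol H = 2 × 0.3654 g H₂O ÷ 18.015 g/mol = 0.040566 mol
Divide by the smallest (0.015213 mol): C 1.000, H 2.667
Multiplying each by 3 gives whole numbers: C 3.00, H 8.00
Empirical formula: C3H8
Empirical-formula mass = 44.10 g/mol; 44 ÷ 44.10 ≈ 1, so the molecular formula is C3H8.

C3H8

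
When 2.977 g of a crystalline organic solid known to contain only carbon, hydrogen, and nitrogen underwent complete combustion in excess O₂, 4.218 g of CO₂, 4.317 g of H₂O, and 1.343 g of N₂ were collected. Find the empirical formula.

mol C = 4.218 g CO₂ ÷ 44.009 g/mol = 0.095844 mol
mol H = 2 × 4.317 g H₂O ÷ 18.015 g/mol = 0.47927 mol
mol N = 2 × 1.343 g N₂ ÷ 28.014 g/mol = 0.095881 mol
Divide by the smallest (0.095844 mol): C 1.000, H 5.000, N 1.000

CH5N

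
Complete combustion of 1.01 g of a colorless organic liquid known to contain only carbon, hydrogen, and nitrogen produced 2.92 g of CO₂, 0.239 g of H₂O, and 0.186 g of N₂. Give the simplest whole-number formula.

C5H2N

mol C = 2.92 g CO₂ ÷ 44.009 g/mol = 0.06635 mol
mol H = 2 × 0.239 g H₂O ÷ 18.015 g/mol = 0.02653 mol
mol N = 2 × 0.186 g N₂ ÷ 28.014 g/mol = 0.01328 mol
Divide by the smallest (0.01328 mol): C 4.997, H 1.998, N 1.000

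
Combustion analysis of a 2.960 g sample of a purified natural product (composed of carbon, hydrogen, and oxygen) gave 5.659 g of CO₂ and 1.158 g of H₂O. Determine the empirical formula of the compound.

mol C = 5.659 g CO₂ ÷ 44.009 g/mol = 0.12859 mol
mol H = 2 × 1.158 g H₂O ÷ 18.015 g/mol = 0.12856 mol
mass O = 2.960 − (1.5445 + 0.12959) = 1.2859 g → mol O = 1.2859 ÷ 15.999 = 0.080377 mol
Divide by the smallest (0.080377 mol): C 1.600, H 1.599, O 1.000
Multiplying each by 5 gives whole numbers: C 8.00, H 8.00, O 5.00

C8H8O5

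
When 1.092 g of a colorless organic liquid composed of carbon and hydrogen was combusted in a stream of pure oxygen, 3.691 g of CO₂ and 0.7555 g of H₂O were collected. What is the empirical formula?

mol C = 3.691 g CO₂ ÷ 44.009 g/mol = 0.083869 mol
mol H = 2 × 0.7555 g H₂O ÷ 18.015 g/mol = 0.083875 mol
Divide by the smallest (0.083869 mol): C 1.000, H 1.000

CH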